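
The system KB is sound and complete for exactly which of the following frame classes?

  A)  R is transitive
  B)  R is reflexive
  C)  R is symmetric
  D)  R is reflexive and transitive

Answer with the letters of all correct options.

(A) this class determines K4, not KB.
(B) this class determines T (= KT), not KB.
(C) KB is sound and complete for exactly this class.
(D) this class determines S4, not KB.

C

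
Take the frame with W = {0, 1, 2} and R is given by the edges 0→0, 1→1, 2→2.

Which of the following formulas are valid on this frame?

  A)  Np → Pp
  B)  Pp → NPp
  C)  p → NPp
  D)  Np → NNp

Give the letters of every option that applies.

R is symmetric: every R-edge is matched by its reverse.
R is transitive: R is closed under composition.
R is euclidean: any two R-successors of the same world are R-related.
R is serial: every world has an R-successor.
(A) Np → Pp is axiom D, which corresponds to seriality. R is serial — valid.
(B) Pp → NPp is axiom 5; it is valid on a frame exactly when R is euclidean. R is euclidean, so valid.
(C) p → NPp is axiom B; it is valid on a frame exactly when R is symmetric. R is symmetric, so valid.
(D) Np → NNp is axiom 4, which corresponds to transitivity. R is transitive — valid.

A, B, C, D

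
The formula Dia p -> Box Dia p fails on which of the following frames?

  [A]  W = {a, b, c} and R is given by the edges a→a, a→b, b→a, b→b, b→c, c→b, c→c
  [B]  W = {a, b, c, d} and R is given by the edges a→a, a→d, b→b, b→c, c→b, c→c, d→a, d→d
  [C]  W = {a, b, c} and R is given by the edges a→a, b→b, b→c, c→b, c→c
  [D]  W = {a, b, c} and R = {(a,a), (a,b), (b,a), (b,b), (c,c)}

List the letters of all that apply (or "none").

A

The schema Dia p -> Box Dia p is axiom 5; it is valid on a frame iff R is euclidean.
(A) R is not euclidean (b R a and b R c but not a R c), so the schema fails here.
(B) R is euclidean (any two R-successors of the same world are R-related), so the schema is valid here.
(C) R is euclidean (any two R-successors of the same world are R-related), so the schema is valid here.
(D) R is euclidean (any two R-successors of the same world are R-related), so the schema is valid here.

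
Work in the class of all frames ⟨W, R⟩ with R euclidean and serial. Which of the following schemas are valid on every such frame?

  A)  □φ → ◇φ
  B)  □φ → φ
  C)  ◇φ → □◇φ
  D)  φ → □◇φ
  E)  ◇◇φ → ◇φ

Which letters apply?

A, C

(A) □φ → ◇φ (axiom D) characterises the serial frames. Every such R is serial — valid.
(B) □φ → φ (axiom T) characterises the reflexive frames. Such an R need not be reflexive — not valid.
(C) ◇φ → □◇φ (axiom 5) characterises the euclidean frames. Every such R is euclidean — valid.
(D) φ → □◇φ is axiom B; it is valid on a frame exactly when R is symmetric. Such an R need not be symmetric, so not valid.
(E) the dual of axiom 4: valid iff R is transitive. Such an R need not be transitive — not valid.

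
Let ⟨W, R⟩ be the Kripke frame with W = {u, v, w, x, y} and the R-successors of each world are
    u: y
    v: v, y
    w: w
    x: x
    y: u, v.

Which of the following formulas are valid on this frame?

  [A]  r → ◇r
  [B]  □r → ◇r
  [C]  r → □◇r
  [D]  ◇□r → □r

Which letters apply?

B, C

R is not reflexive: not u R u.
R is symmetric: every R-edge is matched by its reverse.
R is not euclidean: y R u and y R v but not u R v.
R is serial: every world has an R-successor.
(A) r → ◇r is the dual of axiom T; it is valid on a frame exactly when R is reflexive. R is not reflexive, so not valid.
(B) □r → ◇r (axiom D) characterises the serial frames. R is serial — valid.
(C) r → □◇r (axiom B) characterises the symmetric frames. R is symmetric — valid.
(D) ◇□r → □r is the dual of axiom 5; it is valid on a frame exactly when R is euclidean. R is not euclidean, so not valid.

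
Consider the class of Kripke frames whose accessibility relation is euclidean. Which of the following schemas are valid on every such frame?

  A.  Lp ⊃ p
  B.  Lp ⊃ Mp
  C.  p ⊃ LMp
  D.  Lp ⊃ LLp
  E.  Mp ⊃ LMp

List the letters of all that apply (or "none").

E

(A) axiom T: valid iff R is reflexive. Such an R need not be reflexive — not valid.
(B) Lp ⊃ Mp is axiom D, which corresponds to seriality. Such an R need not be serial — not valid.
(C) p ⊃ LMp (axiom B) characterises the symmetric frames. Such an R need not be symmetric — not valid.
(D) Lp ⊃ LLp is axiom 4, which corresponds to transitivity. Such an R need not be transitive — not valid.
(E) Mp ⊃ LMp is axiom 5; it is valid on a frame exactly when R is euclidean. Every such R is euclidean, so valid.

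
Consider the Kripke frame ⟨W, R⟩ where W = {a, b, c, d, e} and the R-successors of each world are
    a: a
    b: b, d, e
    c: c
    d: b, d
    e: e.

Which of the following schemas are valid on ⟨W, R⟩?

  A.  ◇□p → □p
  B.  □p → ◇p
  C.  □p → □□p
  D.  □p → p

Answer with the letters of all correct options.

B, D

R is reflexive: each world relates to itself.
R is not transitive: d R b and b R e but not d R e.
R is not euclidean: b R d and b R e but not d R e.
R is serial: every world has an R-successor.
(A) ◇□p → □p is the dual of axiom 5, which corresponds to the euclidean property. R is not euclidean — not valid.
(B) axiom D: valid iff R is serial. R is serial — valid.
(C) □p → □□p (axiom 4) characterises the transitive frames. R is not transitive — not valid.
(D) □p → p (axiom T) characterises the reflexive frames. R is reflexive — valid.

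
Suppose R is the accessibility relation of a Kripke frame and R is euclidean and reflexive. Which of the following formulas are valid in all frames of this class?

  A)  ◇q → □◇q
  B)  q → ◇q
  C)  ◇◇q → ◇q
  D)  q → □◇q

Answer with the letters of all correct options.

A reflexive euclidean relation is also symmetric (from wRw and wRv the euclidean condition gives vRw) and hence transitive; it is an equivalence relation.
(A) ◇q → □◇q (axiom 5) characterises the euclidean frames. Every such R is euclidean — valid.
(B) q → ◇q (the dual of axiom T) characterises the reflexive frames. Every such R is reflexive — valid.
(C) ◇◇q → ◇q is the dual of axiom 4; it is valid on a frame exactly when R is transitive. Every such R is transitive, so valid.
(D) axiom B: valid iff R is symmetric. Every such R is symmetric — valid.

A, B, C, D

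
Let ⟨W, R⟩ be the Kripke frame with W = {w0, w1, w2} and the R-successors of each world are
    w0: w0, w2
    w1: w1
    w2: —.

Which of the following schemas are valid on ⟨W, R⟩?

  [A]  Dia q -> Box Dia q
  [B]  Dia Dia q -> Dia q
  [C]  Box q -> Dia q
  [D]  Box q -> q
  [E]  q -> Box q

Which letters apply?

R is not reflexive: not w2 R w2.
R is transitive: R is closed under composition.
R is not euclidean: w0 R w2 and w0 R w0 but not w2 R w0.
R is not serial: w2 has no R-successor.
R is not a subset of the identity: w0 R w2 with w0 ≠ w2.
(A) axiom 5: valid iff R is euclidean. R is not euclidean — not valid.
(B) the dual of axiom 4: valid iff R is transitive. R is transitive — valid.
(C) axiom D: valid iff R is serial. R is not serial — not valid.
(D) Box q -> q (axiom T) characterises the reflexive frames. R is not reflexive — not valid.
(E) q -> Box q is valid only on frames where every R-edge is a self-loop. Here R ⊄ identity — not valid.

B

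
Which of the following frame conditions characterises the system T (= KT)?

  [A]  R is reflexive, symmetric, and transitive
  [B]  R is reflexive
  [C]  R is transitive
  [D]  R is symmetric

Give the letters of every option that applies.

(A) this class determines S5, not T (= KT).
(B) T (= KT) is sound and complete for exactly this class.
(C) this class determines K4, not T (= KT).
(D) this class determines KB, not T (= KT).

B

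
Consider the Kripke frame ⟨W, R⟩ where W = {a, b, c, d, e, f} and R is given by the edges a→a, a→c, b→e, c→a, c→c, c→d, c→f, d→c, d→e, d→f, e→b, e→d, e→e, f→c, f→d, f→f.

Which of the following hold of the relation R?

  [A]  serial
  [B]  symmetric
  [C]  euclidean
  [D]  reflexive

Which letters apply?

A, B

(A) serial: every world has an R-successor.
(B) symmetric: every R-edge is matched by its reverse.
(C) not euclidean: c R a and c R d but not a R d.
(D) not reflexive: not b R b.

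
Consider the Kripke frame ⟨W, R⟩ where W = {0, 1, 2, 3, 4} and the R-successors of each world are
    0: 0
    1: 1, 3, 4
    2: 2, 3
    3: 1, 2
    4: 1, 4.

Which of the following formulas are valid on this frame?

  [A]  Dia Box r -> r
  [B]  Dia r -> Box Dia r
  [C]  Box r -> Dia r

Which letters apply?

R is symmetric: every R-edge is matched by its reverse.
R is not euclidean: 1 R 3 and 1 R 4 but not 3 R 4.
R is serial: every world has an R-successor.
(A) the dual of axiom B: valid iff R is symmetric. R is symmetric — valid.
(B) Dia r -> Box Dia r is axiom 5; it is valid on a frame exactly when R is euclidean. R is not euclidean, so not valid.
(C) Box r -> Dia r is axiom D; it is valid on a frame exactly when R is serial. R is serial, so valid.

A, C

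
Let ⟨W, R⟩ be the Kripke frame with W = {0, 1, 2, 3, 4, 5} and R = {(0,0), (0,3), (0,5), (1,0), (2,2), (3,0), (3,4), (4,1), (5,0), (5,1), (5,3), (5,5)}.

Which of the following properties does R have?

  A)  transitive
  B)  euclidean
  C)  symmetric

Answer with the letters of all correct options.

none

(A) not transitive: 0 R 3 and 3 R 4 but not 0 R 4.
(B) not euclidean: 0 R 3 and 0 R 5 but not 3 R 5.
(C) not symmetric: 1 R 0 but not 0 R 1.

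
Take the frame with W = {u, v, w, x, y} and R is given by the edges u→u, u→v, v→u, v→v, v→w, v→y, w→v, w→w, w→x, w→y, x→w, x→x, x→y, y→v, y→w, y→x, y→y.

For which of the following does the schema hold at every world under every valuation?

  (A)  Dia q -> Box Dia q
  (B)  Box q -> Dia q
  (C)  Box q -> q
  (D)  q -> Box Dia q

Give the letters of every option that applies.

B, C, D

R is reflexive: each world relates to itself.
R is symmetric: every R-edge is matched by its reverse.
R is not euclidean: v R u and v R w but not u R w.
R is serial: every world has an R-successor.
(A) Dia q -> Box Dia q (axiom 5) characterises the euclidean frames. R is not euclidean — not valid.
(B) Box q -> Dia q (axiom D) characterises the serial frames. R is serial — valid.
(C) Box q -> q is axiom T; it is valid on a frame exactly when R is reflexive. R is reflexive, so valid.
(D) axiom B: valid iff R is symmetric. R is symmetric — valid.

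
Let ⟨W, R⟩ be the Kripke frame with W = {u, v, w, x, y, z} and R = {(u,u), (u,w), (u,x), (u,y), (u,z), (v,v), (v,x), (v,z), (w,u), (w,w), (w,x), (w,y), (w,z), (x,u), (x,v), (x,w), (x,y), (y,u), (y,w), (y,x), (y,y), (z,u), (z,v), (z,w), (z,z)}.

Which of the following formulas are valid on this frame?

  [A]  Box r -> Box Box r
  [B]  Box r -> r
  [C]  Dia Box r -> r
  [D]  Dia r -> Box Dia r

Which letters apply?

C

R is not reflexive: not x R x.
R is symmetric: every R-edge is matched by its reverse.
R is not transitive: u R x and x R v but not u R v.
R is not euclidean: u R x and u R z but not x R z.
(A) Box r -> Box Box r is axiom 4; it is valid on a frame exactly when R is transitive. R is not transitive, so not valid.
(B) Box r -> r is axiom T; it is valid on a frame exactly when R is reflexive. R is not reflexive, so not valid.
(C) Dia Box r -> r is the dual of axiom B; it is valid on a frame exactly when R is symmetric. R is symmetric, so valid.
(D) axiom 5: valid iff R is euclidean. R is not euclidean — not valid.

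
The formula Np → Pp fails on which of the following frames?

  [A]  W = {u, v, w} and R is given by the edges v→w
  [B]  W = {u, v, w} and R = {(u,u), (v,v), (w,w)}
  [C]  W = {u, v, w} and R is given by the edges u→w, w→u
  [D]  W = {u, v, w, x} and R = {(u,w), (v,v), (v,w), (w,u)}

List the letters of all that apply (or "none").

The schema Np → Pp is axiom D; it is valid on a frame iff R is serial.
(A) R is not serial (u has no R-successor), so the schema fails here.
(B) R is serial (every world has an R-successor), so the schema is valid here.
(C) R is not serial (v has no R-successor), so the schema fails here.
(D) R is not serial (x has no R-successor), so the schema fails here.

A, C, D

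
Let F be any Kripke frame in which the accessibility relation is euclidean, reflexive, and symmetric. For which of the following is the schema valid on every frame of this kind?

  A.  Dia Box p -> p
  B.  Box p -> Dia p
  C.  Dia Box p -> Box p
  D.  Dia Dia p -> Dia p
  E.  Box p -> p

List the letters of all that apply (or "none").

A, B, C, D, E

A relation that is euclidean, reflexive, and symmetric is also serial and transitive.
(A) Dia Box p -> p (the dual of axiom B) characterises the symmetric frames. Every such R is symmetric — valid.
(B) Box p -> Dia p is axiom D; it is valid on a frame exactly when R is serial. Every such R is serial, so valid.
(C) the dual of axiom 5: valid iff R is euclidean. Every such R is euclidean — valid.
(D) the dual of axiom 4: valid iff R is transitive. Every such R is transitive — valid.
(E) Box p -> p (axiom T) characterises the reflexive frames. Every such R is reflexive — valid.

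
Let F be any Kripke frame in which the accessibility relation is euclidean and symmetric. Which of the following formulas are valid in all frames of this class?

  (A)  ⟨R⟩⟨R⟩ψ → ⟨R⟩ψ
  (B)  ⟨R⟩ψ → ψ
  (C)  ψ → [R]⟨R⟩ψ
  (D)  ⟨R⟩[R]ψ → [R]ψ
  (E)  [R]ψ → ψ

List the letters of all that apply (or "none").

A, C, D

A symmetric euclidean relation is transitive (uRv and vRw give vRu by symmetry, then uRw by the euclidean condition, applied at v).
(A) ⟨R⟩⟨R⟩ψ → ⟨R⟩ψ is the dual of axiom 4; it is valid on a frame exactly when R is transitive. Every such R is transitive, so valid.
(B) ⟨R⟩ψ → ψ is valid only on frames where every R-edge is a self-loop. Such an R need not be a subset of the identity — not valid.
(C) ψ → [R]⟨R⟩ψ (axiom B) characterises the symmetric frames. Every such R is symmetric — valid.
(D) the dual of axiom 5: valid iff R is euclidean. Every such R is euclidean — valid.
(E) [R]ψ → ψ is axiom T, which corresponds to reflexivity. Such an R need not be reflexive — not valid.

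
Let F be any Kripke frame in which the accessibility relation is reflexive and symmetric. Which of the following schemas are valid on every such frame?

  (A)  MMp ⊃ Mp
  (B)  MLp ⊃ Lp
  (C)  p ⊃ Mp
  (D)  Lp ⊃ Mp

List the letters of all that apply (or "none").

Reflexive relations are serial.
(A) MMp ⊃ Mp is the dual of axiom 4, which corresponds to transitivity. Such an R need not be transitive — not valid.
(B) MLp ⊃ Lp is the dual of axiom 5; it is valid on a frame exactly when R is euclidean. Such an R need not be euclidean, so not valid.
(C) the dual of axiom T: valid iff R is reflexive. Every such R is reflexive — valid.
(D) Lp ⊃ Mp is axiom D; it is valid on a frame exactly when R is serial. Every such R is serial, so valid.

C, D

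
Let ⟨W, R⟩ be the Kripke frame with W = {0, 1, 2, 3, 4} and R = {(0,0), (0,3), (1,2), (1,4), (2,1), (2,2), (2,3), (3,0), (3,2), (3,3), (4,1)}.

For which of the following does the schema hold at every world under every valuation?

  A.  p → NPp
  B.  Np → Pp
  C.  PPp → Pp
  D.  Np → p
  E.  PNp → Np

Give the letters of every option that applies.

R is not reflexive: not 1 R 1.
R is symmetric: every R-edge is matched by its reverse.
R is not transitive: 0 R 3 and 3 R 2 but not 0 R 2.
R is not euclidean: 1 R 2 and 1 R 4 but not 2 R 4.
R is serial: every world has an R-successor.
(A) p → NPp is axiom B; it is valid on a frame exactly when R is symmetric. R is symmetric, so valid.
(B) axiom D: valid iff R is serial. R is serial — valid.
(C) PPp → Pp is the dual of axiom 4; it is valid on a frame exactly when R is transitive. R is not transitive, so not valid.
(D) Np → p is axiom T, which corresponds to reflexivity. R is not reflexive — not valid.
(E) PNp → Np is the dual of axiom 5; it is valid on a frame exactly when R is euclidean. R is not euclidean, so not valid.

A, B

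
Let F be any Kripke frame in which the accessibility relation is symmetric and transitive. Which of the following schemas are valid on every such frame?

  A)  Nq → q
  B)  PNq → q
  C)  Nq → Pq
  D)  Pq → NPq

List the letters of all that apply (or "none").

A symmetric transitive relation is euclidean (uRv and uRw give vRu by symmetry, then vRw by transitivity).
(A) Nq → q is axiom T, which corresponds to reflexivity. Such an R need not be reflexive — not valid.
(B) PNq → q is the dual of axiom B, which corresponds to symmetry. Every such R is symmetric — valid.
(C) Nq → Pq is axiom D; it is valid on a frame exactly when R is serial. Such an R need not be serial, so not valid.
(D) Pq → NPq is axiom 5; it is valid on a frame exactly when R is euclidean. Every such R is euclidean, so valid.

B, D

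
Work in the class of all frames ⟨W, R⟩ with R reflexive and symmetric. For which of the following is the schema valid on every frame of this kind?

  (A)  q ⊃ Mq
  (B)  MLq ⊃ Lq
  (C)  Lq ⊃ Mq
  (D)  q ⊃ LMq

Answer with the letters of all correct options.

Reflexive relations are serial.
(A) q ⊃ Mq is the dual of axiom T, which corresponds to reflexivity. Every such R is reflexive — valid.
(B) MLq ⊃ Lq (the dual of axiom 5) characterises the euclidean frames. Such an R need not be euclidean — not valid.
(C) Lq ⊃ Mq is axiom D, which corresponds to seriality. Every such R is serial — valid.
(D) q ⊃ LMq is axiom B, which corresponds to symmetry. Every such R is symmetric — valid.

A, C, D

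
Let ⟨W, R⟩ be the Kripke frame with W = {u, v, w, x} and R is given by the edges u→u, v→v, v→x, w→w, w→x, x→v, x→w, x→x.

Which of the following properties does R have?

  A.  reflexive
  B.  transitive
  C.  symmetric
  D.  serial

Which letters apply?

(A) reflexive: each world relates to itself.
(B) not transitive: v R x and x R w but not v R w.
(C) symmetric: every R-edge is matched by its reverse.
(D) serial: every world has an R-successor.

A, C, D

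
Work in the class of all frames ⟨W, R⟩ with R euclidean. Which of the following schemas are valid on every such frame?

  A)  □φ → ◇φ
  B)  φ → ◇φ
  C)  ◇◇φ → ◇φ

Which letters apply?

(A) □φ → ◇φ (axiom D) characterises the serial frames. Such an R need not be serial — not valid.
(B) the dual of axiom T: valid iff R is reflexive. Such an R need not be reflexive — not valid.
(C) ◇◇φ → ◇φ is the dual of axiom 4; it is valid on a frame exactly when R is transitive. Such an R need not be transitive, so not valid.

none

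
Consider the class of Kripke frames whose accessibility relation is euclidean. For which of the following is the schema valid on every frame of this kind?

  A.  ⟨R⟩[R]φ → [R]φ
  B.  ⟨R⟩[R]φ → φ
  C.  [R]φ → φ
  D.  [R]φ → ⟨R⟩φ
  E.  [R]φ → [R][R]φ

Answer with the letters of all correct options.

A

(A) ⟨R⟩[R]φ → [R]φ is the dual of axiom 5, which corresponds to the euclidean property. Every such R is euclidean — valid.
(B) ⟨R⟩[R]φ → φ is the dual of axiom B; it is valid on a frame exactly when R is symmetric. Such an R need not be symmetric, so not valid.
(C) [R]φ → φ is axiom T, which corresponds to reflexivity. Such an R need not be reflexive — not valid.
(D) [R]φ → ⟨R⟩φ is axiom D, which corresponds to seriality. Such an R need not be serial — not valid.
(E) [R]φ → [R][R]φ is axiom 4; it is valid on a frame exactly when R is transitive. Such an R need not be transitive, so not valid.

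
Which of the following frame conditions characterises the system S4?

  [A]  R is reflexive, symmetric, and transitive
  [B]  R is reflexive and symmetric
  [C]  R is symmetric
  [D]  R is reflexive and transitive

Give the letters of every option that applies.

(A) this class determines S5, not S4.
(B) this class determines B (= KTB), not S4.
(C) this class determines KB, not S4.
(D) S4 is sound and complete for exactly this class.

D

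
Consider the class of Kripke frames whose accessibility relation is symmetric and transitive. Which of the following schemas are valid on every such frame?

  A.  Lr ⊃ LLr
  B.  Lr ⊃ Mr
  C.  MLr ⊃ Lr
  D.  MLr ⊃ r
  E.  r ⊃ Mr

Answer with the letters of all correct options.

A symmetric transitive relation is euclidean (uRv and uRw give vRu by symmetry, then vRw by transitivity).
(A) Lr ⊃ LLr (axiom 4) characterises the transitive frames. Every such R is transitive — valid.
(B) Lr ⊃ Mr is axiom D, which corresponds to seriality. Such an R need not be serial — not valid.
(C) the dual of axiom 5: valid iff R is euclidean. Every such R is euclidean — valid.
(D) MLr ⊃ r (the dual of axiom B) characterises the symmetric frames. Every such R is symmetric — valid.
(E) r ⊃ Mr is the dual of axiom T, which corresponds to reflexivity. Such an R need not be reflexive — not valid.

A, C, D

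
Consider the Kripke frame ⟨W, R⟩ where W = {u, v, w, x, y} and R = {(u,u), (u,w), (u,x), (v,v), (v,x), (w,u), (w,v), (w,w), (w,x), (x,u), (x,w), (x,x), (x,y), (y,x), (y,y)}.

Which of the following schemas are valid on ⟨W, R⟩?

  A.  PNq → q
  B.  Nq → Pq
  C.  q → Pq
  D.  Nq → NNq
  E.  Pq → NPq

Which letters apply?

R is reflexive: each world relates to itself.
R is not symmetric: v R x but not x R v.
R is not transitive: u R w and w R v but not u R v.
R is not euclidean: v R x and v R v but not x R v.
R is serial: every world has an R-successor.
(A) PNq → q is the dual of axiom B; it is valid on a frame exactly when R is symmetric. R is not symmetric, so not valid.
(B) axiom D: valid iff R is serial. R is serial — valid.
(C) the dual of axiom T: valid iff R is reflexive. R is reflexive — valid.
(D) Nq → NNq (axiom 4) characterises the transitive frames. R is not transitive — not valid.
(E) axiom 5: valid iff R is euclidean. R is not euclidean — not valid.

B, C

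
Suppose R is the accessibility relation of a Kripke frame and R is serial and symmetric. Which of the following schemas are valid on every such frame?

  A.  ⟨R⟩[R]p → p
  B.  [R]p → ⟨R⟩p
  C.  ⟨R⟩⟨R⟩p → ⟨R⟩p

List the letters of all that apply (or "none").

A, B

(A) ⟨R⟩[R]p → p is the dual of axiom B; it is valid on a frame exactly when R is symmetric. Every such R is symmetric, so valid.
(B) axiom D: valid iff R is serial. Every such R is serial — valid.
(C) ⟨R⟩⟨R⟩p → ⟨R⟩p is the dual of axiom 4, which corresponds to transitivity. Such an R need not be transitive — not valid.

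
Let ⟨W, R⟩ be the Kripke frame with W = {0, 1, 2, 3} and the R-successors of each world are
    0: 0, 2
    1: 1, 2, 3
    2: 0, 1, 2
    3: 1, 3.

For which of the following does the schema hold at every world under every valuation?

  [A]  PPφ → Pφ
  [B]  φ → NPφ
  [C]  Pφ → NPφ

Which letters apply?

R is symmetric: every R-edge is matched by its reverse.
R is not transitive: 0 R 2 and 2 R 1 but not 0 R 1.
R is not euclidean: 1 R 2 and 1 R 3 but not 2 R 3.
(A) PPφ → Pφ is the dual of axiom 4, which corresponds to transitivity. R is not transitive — not valid.
(B) φ → NPφ is axiom B, which corresponds to symmetry. R is symmetric — valid.
(C) Pφ → NPφ is axiom 5, which corresponds to the euclidean property. R is not euclidean — not valid.

B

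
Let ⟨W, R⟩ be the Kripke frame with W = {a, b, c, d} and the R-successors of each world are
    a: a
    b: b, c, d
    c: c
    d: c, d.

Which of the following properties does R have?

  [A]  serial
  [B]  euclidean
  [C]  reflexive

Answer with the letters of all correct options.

(A) serial: every world has an R-successor.
(B) not euclidean: b R c and b R b but not c R b.
(C) reflexive: each world relates to itself.

A, C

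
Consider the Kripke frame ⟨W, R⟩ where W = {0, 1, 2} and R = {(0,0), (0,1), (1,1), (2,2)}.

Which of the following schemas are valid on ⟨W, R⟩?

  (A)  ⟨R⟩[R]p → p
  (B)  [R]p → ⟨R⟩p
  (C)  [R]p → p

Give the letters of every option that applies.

B, C

R is reflexive: each world relates to itself.
R is not symmetric: 0 R 1 but not 1 R 0.
R is serial: every world has an R-successor.
(A) ⟨R⟩[R]p → p is the dual of axiom B, which corresponds to symmetry. R is not symmetric — not valid.
(B) axiom D: valid iff R is serial. R is serial — valid.
(C) [R]p → p is axiom T, which corresponds to reflexivity. R is reflexive — valid.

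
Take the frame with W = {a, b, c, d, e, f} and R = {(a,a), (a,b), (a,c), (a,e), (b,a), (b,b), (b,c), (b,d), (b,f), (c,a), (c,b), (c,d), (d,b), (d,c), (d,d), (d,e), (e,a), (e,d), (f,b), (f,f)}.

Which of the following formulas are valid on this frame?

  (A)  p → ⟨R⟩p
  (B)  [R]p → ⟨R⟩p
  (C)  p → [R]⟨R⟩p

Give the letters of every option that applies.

R is not reflexive: not c R c.
R is symmetric: every R-edge is matched by its reverse.
R is serial: every world has an R-successor.
(A) p → ⟨R⟩p (the dual of axiom T) characterises the reflexive frames. R is not reflexive — not valid.
(B) axiom D: valid iff R is serial. R is serial — valid.
(C) axiom B: valid iff R is symmetric. R is symmetric — valid.

B, C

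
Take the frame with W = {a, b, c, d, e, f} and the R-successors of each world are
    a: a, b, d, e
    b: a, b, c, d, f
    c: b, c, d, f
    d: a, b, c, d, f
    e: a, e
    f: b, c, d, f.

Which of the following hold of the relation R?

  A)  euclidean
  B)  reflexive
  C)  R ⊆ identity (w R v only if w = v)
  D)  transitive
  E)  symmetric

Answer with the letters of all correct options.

(A) not euclidean: a R b and a R e but not b R e.
(B) reflexive: each world relates to itself.
(C) not ⊆ identity: a R b with a ≠ b.
(D) not transitive: a R b and b R c but not a R c.
(E) symmetric: every R-edge is matched by its reverse.

B, E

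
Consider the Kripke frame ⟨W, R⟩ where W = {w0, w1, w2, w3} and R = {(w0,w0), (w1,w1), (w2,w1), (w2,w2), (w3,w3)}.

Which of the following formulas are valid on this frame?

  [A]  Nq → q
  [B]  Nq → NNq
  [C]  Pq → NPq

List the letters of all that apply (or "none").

R is reflexive: each world relates to itself.
R is transitive: R is closed under composition.
R is not euclidean: w2 R w1 and w2 R w2 but not w1 R w2.
(A) Nq → q (axiom T) characterises the reflexive frames. R is reflexive — valid.
(B) Nq → NNq (axiom 4) characterises the transitive frames. R is transitive — valid.
(C) Pq → NPq is axiom 5; it is valid on a frame exactly when R is euclidean. R is not euclidean, so not valid.

A, B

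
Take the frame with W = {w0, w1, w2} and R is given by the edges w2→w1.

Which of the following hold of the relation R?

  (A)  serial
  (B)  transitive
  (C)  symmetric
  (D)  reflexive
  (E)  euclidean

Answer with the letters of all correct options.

(A) not serial: w0 has no R-successor.
(B) transitive: R is closed under composition.
(C) not symmetric: w2 R w1 but not w1 R w2.
(D) not reflexive: not w0 R w0.
(E) not euclidean: w2 R w1 and w2 R w1 but not w1 R w1.

B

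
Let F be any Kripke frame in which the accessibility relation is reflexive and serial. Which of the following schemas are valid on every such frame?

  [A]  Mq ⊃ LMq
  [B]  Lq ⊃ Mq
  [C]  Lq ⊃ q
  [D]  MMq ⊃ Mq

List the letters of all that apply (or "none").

(A) axiom 5: valid iff R is euclidean. Such an R need not be euclidean — not valid.
(B) Lq ⊃ Mq (axiom D) characterises the serial frames. Every such R is serial — valid.
(C) axiom T: valid iff R is reflexive. Every such R is reflexive — valid.
(D) MMq ⊃ Mq is the dual of axiom 4; it is valid on a frame exactly when R is transitive. Such an R need not be transitive, so not valid.

B, C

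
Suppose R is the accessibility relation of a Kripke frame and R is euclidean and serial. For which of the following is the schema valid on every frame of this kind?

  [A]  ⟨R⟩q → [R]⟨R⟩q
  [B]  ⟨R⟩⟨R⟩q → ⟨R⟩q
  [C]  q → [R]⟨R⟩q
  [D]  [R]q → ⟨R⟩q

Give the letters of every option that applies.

(A) ⟨R⟩q → [R]⟨R⟩q is axiom 5; it is valid on a frame exactly when R is euclidean. Every such R is euclidean, so valid.
(B) ⟨R⟩⟨R⟩q → ⟨R⟩q (the dual of axiom 4) characterises the transitive frames. Such an R need not be transitive — not valid.
(C) q → [R]⟨R⟩q is axiom B; it is valid on a frame exactly when R is symmetric. Such an R need not be symmetric, so not valid.
(D) [R]q → ⟨R⟩q is axiom D, which corresponds to seriality. Every such R is serial — valid.

A, D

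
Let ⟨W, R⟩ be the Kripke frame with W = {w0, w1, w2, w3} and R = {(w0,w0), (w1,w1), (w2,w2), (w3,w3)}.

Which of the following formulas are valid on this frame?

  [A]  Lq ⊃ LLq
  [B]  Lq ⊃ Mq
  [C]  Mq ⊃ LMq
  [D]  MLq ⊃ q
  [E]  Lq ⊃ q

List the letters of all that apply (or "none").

R is reflexive: each world relates to itself.
R is symmetric: every R-edge is matched by its reverse.
R is transitive: R is closed under composition.
R is euclidean: any two R-successors of the same world are R-related.
R is serial: every world has an R-successor.
(A) Lq ⊃ LLq is axiom 4, which corresponds to transitivity. R is transitive — valid.
(B) Lq ⊃ Mq is axiom D, which corresponds to seriality. R is serial — valid.
(C) axiom 5: valid iff R is euclidean. R is euclidean — valid.
(D) MLq ⊃ q is the dual of axiom B; it is valid on a frame exactly when R is symmetric. R is symmetric, so valid.
(E) Lq ⊃ q is axiom T; it is valid on a frame exactly when R is reflexive. R is reflexive, so valid.

A, B, C, D, E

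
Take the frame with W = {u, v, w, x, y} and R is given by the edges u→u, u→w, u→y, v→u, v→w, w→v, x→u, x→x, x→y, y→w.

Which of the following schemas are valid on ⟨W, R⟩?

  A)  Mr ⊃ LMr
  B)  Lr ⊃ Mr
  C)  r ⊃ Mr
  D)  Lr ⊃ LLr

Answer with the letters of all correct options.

B

R is not reflexive: not v R v.
R is not transitive: u R w and w R v but not u R v.
R is not euclidean: u R w and u R u but not w R u.
R is serial: every world has an R-successor.
(A) Mr ⊃ LMr is axiom 5; it is valid on a frame exactly when R is euclidean. R is not euclidean, so not valid.
(B) Lr ⊃ Mr is axiom D; it is valid on a frame exactly when R is serial. R is serial, so valid.
(C) r ⊃ Mr is the dual of axiom T, which corresponds to reflexivity. R is not reflexive — not valid.
(D) axiom 4: valid iff R is transitive. R is not transitive — not valid.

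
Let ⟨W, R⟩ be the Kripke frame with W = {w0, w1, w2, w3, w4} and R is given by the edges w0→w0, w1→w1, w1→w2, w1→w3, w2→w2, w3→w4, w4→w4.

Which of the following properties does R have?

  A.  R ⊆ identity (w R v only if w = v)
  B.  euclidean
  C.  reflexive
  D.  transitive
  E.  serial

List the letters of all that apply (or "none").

E

(A) not ⊆ identity: w1 R w2 with w1 ≠ w2.
(B) not euclidean: w1 R w2 and w1 R w1 but not w2 R w1.
(C) not reflexive: not w3 R w3.
(D) not transitive: w1 R w3 and w3 R w4 but not w1 R w4.
(E) serial: every world has an R-successor.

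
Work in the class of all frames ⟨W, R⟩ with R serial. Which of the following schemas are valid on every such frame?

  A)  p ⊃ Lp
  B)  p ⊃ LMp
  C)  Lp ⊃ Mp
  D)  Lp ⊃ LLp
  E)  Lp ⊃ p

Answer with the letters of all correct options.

(A) p ⊃ Lp is equivalent to ◇p→p; it holds exactly when R ⊆ identity. Such an R need not be a subset of the identity — not valid.
(B) p ⊃ LMp (axiom B) characterises the symmetric frames. Such an R need not be symmetric — not valid.
(C) Lp ⊃ Mp is axiom D, which corresponds to seriality. Every such R is serial — valid.
(D) Lp ⊃ LLp is axiom 4, which corresponds to transitivity. Such an R need not be transitive — not valid.
(E) axiom T: valid iff R is reflexive. Such an R need not be reflexive — not valid.

C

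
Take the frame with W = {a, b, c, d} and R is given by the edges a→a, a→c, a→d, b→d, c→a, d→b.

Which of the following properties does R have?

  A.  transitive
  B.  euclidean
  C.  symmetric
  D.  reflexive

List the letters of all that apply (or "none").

none

(A) not transitive: a R d and d R b but not a R b.
(B) not euclidean: a R c and a R d but not c R d.
(C) not symmetric: a R d but not d R a.
(D) not reflexive: not b R b.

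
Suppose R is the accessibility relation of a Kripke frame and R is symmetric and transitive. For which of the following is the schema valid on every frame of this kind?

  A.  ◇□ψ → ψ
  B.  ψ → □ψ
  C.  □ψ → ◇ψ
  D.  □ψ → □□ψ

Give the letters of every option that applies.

A symmetric transitive relation is euclidean (uRv and uRw give vRu by symmetry, then vRw by transitivity).
(A) ◇□ψ → ψ is the dual of axiom B, which corresponds to symmetry. Every such R is symmetric — valid.
(B) ψ → □ψ is valid only on frames where every R-edge is a self-loop. Such an R need not be a subset of the identity — not valid.
(C) □ψ → ◇ψ (axiom D) characterises the serial frames. Such an R need not be serial — not valid.
(D) □ψ → □□ψ (axiom 4) characterises the transitive frames. Every such R is transitive — valid.

A, D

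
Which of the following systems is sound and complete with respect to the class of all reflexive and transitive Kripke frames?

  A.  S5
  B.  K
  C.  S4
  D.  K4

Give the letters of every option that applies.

(A) S5 is determined by the class of reflexive, symmetric, and transitive frames.
(B) K is determined by the class of arbitrary frames.
(C) S4 is determined by exactly this class.
(D) K4 is determined by the class of transitive frames.

C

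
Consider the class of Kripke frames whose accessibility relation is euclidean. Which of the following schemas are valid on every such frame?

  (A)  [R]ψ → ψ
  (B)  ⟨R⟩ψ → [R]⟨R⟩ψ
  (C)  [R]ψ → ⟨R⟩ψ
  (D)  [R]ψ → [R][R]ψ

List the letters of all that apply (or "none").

(A) axiom T: valid iff R is reflexive. Such an R need not be reflexive — not valid.
(B) axiom 5: valid iff R is euclidean. Every such R is euclidean — valid.
(C) [R]ψ → ⟨R⟩ψ is axiom D, which corresponds to seriality. Such an R need not be serial — not valid.
(D) [R]ψ → [R][R]ψ (axiom 4) characterises the transitive frames. Such an R need not be transitive — not valid.

B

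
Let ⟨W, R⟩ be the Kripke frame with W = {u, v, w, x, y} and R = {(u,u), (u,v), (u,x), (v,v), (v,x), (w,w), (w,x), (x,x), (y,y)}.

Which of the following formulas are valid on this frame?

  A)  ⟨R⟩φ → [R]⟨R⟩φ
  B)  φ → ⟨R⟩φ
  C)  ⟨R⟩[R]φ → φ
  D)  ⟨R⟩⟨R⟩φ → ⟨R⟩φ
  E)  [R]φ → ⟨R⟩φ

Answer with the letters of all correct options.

B, D, E

R is reflexive: each world relates to itself.
R is not symmetric: u R v but not v R u.
R is transitive: R is closed under composition.
R is not euclidean: u R v and u R u but not v R u.
R is serial: every world has an R-successor.
(A) axiom 5: valid iff R is euclidean. R is not euclidean — not valid.
(B) φ → ⟨R⟩φ is the dual of axiom T, which corresponds to reflexivity. R is reflexive — valid.
(C) ⟨R⟩[R]φ → φ is the dual of axiom B; it is valid on a frame exactly when R is symmetric. R is not symmetric, so not valid.
(D) the dual of axiom 4: valid iff R is transitive. R is transitive — valid.
(E) [R]φ → ⟨R⟩φ (axiom D) characterises the serial frames. R is serial — valid.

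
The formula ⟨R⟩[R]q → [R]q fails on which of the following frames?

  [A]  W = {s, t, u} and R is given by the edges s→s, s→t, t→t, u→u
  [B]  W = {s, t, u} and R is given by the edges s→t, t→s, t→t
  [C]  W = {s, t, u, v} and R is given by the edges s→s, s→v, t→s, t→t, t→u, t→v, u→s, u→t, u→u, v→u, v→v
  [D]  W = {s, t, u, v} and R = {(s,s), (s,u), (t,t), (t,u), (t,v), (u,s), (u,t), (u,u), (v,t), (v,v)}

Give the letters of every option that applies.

A, B, C, D

The schema ⟨R⟩[R]q → [R]q is the dual of axiom 5; it is valid on a frame iff R is euclidean.
(A) R is not euclidean (s R t and s R s but not t R s), so the schema fails here.
(B) R is not euclidean (t R s and t R s but not s R s), so the schema fails here.
(C) R is not euclidean (s R v and s R s but not v R s), so the schema fails here.
(D) R is not euclidean (t R u and t R v but not u R v), so the schema fails here.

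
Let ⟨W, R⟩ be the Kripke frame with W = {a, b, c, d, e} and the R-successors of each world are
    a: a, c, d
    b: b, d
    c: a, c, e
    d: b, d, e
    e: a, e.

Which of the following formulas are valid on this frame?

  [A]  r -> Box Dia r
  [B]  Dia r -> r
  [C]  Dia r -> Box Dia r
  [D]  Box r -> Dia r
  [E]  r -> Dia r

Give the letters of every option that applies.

D, E

R is reflexive: each world relates to itself.
R is not symmetric: a R d but not d R a.
R is not euclidean: a R c and a R d but not c R d.
R is serial: every world has an R-successor.
R is not a subset of the identity: a R c with a ≠ c.
(A) axiom B: valid iff R is symmetric. R is not symmetric — not valid.
(B) Dia r -> r (the converse of T) corresponds to R being a subset of the identity. Here R ⊄ identity, so not valid.
(C) Dia r -> Box Dia r is axiom 5, which corresponds to the euclidean property. R is not euclidean — not valid.
(D) Box r -> Dia r is axiom D; it is valid on a frame exactly when R is serial. R is serial, so valid.
(E) r -> Dia r (the dual of axiom T) characterises the reflexive frames. R is reflexive — valid.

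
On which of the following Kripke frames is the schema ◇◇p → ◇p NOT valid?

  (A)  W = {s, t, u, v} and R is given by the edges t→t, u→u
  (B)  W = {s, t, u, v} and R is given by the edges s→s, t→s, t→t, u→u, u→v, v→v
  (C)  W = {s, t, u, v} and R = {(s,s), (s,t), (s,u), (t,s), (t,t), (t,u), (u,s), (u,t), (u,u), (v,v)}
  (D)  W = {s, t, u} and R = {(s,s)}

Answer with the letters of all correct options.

none

The schema ◇◇p → ◇p is the dual of axiom 4; it is valid on a frame iff R is transitive.
(A) R is transitive (R is closed under composition), so the schema is valid here.
(B) R is transitive (R is closed under composition), so the schema is valid here.
(C) R is transitive (R is closed under composition), so the schema is valid here.
(D) R is transitive (R is closed under composition), so the schema is valid here.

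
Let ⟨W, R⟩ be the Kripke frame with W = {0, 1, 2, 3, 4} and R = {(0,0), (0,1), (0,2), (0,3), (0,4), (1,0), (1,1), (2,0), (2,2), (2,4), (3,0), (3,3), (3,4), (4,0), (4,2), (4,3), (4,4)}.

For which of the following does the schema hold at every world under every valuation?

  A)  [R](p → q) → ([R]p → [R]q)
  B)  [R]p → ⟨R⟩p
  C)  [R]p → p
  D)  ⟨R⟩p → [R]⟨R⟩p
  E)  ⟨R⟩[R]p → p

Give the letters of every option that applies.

R is reflexive: each world relates to itself.
R is symmetric: every R-edge is matched by its reverse.
R is not euclidean: 0 R 1 and 0 R 2 but not 1 R 2.
R is serial: every world has an R-successor.
(A) [R](p → q) → ([R]p → [R]q) is the K axiom; it holds on all frames — valid.
(B) axiom D: valid iff R is serial. R is serial — valid.
(C) [R]p → p is axiom T, which corresponds to reflexivity. R is reflexive — valid.
(D) ⟨R⟩p → [R]⟨R⟩p is axiom 5, which corresponds to the euclidean property. R is not euclidean — not valid.
(E) ⟨R⟩[R]p → p is the dual of axiom B; it is valid on a frame exactly when R is symmetric. R is symmetric, so valid.

A, B, C, E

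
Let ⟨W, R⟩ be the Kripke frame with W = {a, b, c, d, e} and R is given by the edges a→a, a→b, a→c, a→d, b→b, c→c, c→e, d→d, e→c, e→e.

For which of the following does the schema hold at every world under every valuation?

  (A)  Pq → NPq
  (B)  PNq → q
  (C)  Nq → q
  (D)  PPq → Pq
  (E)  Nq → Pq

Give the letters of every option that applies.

C, E

R is reflexive: each world relates to itself.
R is not symmetric: a R b but not b R a.
R is not transitive: a R c and c R e but not a R e.
R is not euclidean: a R b and a R a but not b R a.
R is serial: every world has an R-successor.
(A) axiom 5: valid iff R is euclidean. R is not euclidean — not valid.
(B) PNq → q is the dual of axiom B; it is valid on a frame exactly when R is symmetric. R is not symmetric, so not valid.
(C) Nq → q (axiom T) characterises the reflexive frames. R is reflexive — valid.
(D) PPq → Pq (the dual of axiom 4) characterises the transitive frames. R is not transitive — not valid.
(E) Nq → Pq is axiom D; it is valid on a frame exactly when R is serial. R is serial, so valid.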